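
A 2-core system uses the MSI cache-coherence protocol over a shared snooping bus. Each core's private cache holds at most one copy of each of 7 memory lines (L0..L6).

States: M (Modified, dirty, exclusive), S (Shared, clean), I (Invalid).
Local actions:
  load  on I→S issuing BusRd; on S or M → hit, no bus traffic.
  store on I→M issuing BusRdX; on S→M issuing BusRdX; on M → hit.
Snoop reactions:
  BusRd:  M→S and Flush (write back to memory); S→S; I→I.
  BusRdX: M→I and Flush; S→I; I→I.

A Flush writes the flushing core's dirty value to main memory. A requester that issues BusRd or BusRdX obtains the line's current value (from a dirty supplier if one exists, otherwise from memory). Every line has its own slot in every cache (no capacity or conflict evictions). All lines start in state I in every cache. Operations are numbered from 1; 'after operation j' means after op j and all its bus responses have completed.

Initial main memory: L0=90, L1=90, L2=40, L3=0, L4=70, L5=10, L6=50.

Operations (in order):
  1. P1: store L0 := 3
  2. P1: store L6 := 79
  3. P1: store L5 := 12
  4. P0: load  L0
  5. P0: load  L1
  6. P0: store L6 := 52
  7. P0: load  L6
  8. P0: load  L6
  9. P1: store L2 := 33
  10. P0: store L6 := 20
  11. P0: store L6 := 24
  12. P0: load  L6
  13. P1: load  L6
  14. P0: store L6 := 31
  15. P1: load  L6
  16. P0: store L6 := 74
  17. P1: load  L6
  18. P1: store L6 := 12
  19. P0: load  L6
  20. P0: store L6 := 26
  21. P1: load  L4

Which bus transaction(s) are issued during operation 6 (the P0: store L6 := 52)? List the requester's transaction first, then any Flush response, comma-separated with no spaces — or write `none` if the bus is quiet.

bus = BusRdX,Flush

[1] P1: store L0 := 3 | P0:I, P1:M(3) | bus: BusRdX
[2] P1: store L6 := 79 | P0:I, P1:M(79) | bus: BusRdX
[3] P1: store L5 := 12 | P0:I, P1:M(12) | bus: BusRdX
[4] P0: load  L0 | P0:S(3), P1:S(3) | bus: BusRd,Flush
[5] P0: load  L1 | P0:S(90), P1:I | bus: BusRd
[6] P0: store L6 := 52 | P0:M(52), P1:I | bus: BusRdX,Flush
[7] P0: load  L6 | P0:M(52), P1:I | bus: none
[8] P0: load  L6 | P0:M(52), P1:I | bus: none
[9] P1: store L2 := 33 | P0:I, P1:M(33) | bus: BusRdX
[10] P0: store L6 := 20 | P0:M(20), P1:I | bus: none
[11] P0: store L6 := 24 | P0:M(24), P1:I | bus: none
[12] P0: load  L6 | P0:M(24), P1:I | bus: none
[13] P1: load  L6 | P0:S(24), P1:S(24) | bus: BusRd,Flush
[14] P0: store L6 := 31 | P0:M(31), P1:I | bus: BusRdX
[15] P1: load  L6 | P0:S(31), P1:S(31) | bus: BusRd,Flush
[16] P0: store L6 := 74 | P0:M(74), P1:I | bus: BusRdX
[17] P1: load  L6 | P0:S(74), P1:S(74) | bus: BusRd,Flush
[18] P1: store L6 := 12 | P0:I, P1:M(12) | bus: BusRdX
[19] P0: load  L6 | P0:S(12), P1:S(12) | bus: BusRd,Flush
[20] P0: store L6 := 26 | P0:M(26), P1:I | bus: BusRdX
[21] P1: load  L4 | P0:I, P1:S(70) | bus: BusRd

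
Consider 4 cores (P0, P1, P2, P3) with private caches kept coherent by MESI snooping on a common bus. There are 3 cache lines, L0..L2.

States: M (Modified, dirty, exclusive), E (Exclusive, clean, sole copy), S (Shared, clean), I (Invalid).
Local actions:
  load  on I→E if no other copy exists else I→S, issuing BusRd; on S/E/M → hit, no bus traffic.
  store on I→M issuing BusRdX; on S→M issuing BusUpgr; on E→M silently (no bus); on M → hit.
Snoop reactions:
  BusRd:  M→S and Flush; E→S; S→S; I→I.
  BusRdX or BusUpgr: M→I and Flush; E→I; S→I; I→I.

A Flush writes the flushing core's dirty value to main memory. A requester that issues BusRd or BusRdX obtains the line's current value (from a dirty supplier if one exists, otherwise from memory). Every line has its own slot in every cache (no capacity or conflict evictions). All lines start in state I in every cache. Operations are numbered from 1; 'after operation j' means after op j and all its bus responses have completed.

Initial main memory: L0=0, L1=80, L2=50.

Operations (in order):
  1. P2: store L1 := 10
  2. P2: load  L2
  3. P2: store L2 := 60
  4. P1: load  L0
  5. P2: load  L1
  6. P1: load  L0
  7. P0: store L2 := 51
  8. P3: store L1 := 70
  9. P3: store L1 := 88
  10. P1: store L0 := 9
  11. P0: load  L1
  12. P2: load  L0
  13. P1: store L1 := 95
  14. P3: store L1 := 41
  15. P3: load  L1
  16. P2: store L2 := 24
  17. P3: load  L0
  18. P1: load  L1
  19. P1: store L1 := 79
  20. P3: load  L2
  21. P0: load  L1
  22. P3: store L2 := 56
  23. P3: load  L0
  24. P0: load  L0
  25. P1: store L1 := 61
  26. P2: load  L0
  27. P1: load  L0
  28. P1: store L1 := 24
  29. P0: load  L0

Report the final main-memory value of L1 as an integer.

memory[L1] = 79

  op1 P2: store L1 := 10 → I/I/M/I on L1; bus BusRdX; mem=80
  op2 P2: load  L2 → I/I/E/I on L2; bus BusRd; mem=50
  op3 P2: store L2 := 60 → I/I/M/I on L2; bus (none); mem=50
  op4 P1: load  L0 → I/E/I/I on L0; bus BusRd; mem=0
  op5 P2: load  L1 → I/I/M/I on L1; bus (none); mem=80
  op6 P1: load  L0 → I/E/I/I on L0; bus (none); mem=0
  op7 P0: store L2 := 51 → M/I/I/I on L2; bus BusRdX Flush; mem=60
  op8 P3: store L1 := 70 → I/I/I/M on L1; bus BusRdX Flush; mem=10
  op9 P3: store L1 := 88 → I/I/I/M on L1; bus (none); mem=10
  op10 P1: store L0 := 9 → I/M/I/I on L0; bus (none); mem=0
  op11 P0: load  L1 → S/I/I/S on L1; bus BusRd Flush; mem=88
  op12 P2: load  L0 → I/S/S/I on L0; bus BusRd Flush; mem=9
  op13 P1: store L1 := 95 → I/M/I/I on L1; bus BusRdX; mem=88
  op14 P3: store L1 := 41 → I/I/I/M on L1; bus BusRdX Flush; mem=95
  op15 P3: load  L1 → I/I/I/M on L1; bus (none); mem=95
  op16 P2: store L2 := 24 → I/I/M/I on L2; bus BusRdX Flush; mem=51
  op17 P3: load  L0 → I/S/S/S on L0; bus BusRd; mem=9
  op18 P1: load  L1 → I/S/I/S on L1; bus BusRd Flush; mem=41
  op19 P1: store L1 := 79 → I/M/I/I on L1; bus BusUpgr; mem=41
  op20 P3: load  L2 → I/I/S/S on L2; bus BusRd Flush; mem=24
  op21 P0: load  L1 → S/S/I/I on L1; bus BusRd Flush; mem=79
  op22 P3: store L2 := 56 → I/I/I/M on L2; bus BusUpgr; mem=24
  op23 P3: load  L0 → I/S/S/S on L0; bus (none); mem=9
  op24 P0: load  L0 → S/S/S/S on L0; bus BusRd; mem=9
  op25 P1: store L1 := 61 → I/M/I/I on L1; bus BusUpgr; mem=79
  op26 P2: load  L0 → S/S/S/S on L0; bus (none); mem=9
  op27 P1: load  L0 → S/S/S/S on L0; bus (none); mem=9
  op28 P1: store L1 := 24 → I/M/I/I on L1; bus (none); mem=79
  op29 P0: load  L0 → S/S/S/S on L0; bus (none); mem=9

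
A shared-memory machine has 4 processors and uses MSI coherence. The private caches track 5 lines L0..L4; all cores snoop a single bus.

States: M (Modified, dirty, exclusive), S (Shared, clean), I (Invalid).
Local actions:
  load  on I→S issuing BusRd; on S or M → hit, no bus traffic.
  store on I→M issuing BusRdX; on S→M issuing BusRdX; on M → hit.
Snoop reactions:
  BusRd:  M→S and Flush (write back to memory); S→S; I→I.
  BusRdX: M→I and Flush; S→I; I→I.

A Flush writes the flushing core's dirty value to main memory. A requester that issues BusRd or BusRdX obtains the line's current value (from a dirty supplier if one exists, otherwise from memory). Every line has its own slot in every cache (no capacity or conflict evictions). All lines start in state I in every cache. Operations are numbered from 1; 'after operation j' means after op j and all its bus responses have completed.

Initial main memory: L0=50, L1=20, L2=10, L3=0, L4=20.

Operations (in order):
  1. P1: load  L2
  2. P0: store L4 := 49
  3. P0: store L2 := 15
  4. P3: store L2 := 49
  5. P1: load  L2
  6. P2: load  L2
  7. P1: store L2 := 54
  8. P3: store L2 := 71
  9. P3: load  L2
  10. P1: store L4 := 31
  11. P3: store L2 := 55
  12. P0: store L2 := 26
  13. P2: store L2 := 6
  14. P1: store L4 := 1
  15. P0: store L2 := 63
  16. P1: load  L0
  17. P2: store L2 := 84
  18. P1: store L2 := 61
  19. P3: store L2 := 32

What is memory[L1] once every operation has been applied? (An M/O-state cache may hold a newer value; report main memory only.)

memory[L1] = 20

  op1 P1: load  L2 → I/S/I/I on L2; bus BusRd; mem=10
  op2 P0: store L4 := 49 → M/I/I/I on L4; bus BusRdX; mem=20
  op3 P0: store L2 := 15 → M/I/I/I on L2; bus BusRdX; mem=10
  op4 P3: store L2 := 49 → I/I/I/M on L2; bus BusRdX Flush; mem=15
  op5 P1: load  L2 → I/S/I/S on L2; bus BusRd Flush; mem=49
  op6 P2: load  L2 → I/S/S/S on L2; bus BusRd; mem=49
  op7 P1: store L2 := 54 → I/M/I/I on L2; bus BusRdX; mem=49
  op8 P3: store L2 := 71 → I/I/I/M on L2; bus BusRdX Flush; mem=54
  op9 P3: load  L2 → I/I/I/M on L2; bus (none); mem=54
  op10 P1: store L4 := 31 → I/M/I/I on L4; bus BusRdX Flush; mem=49
  op11 P3: store L2 := 55 → I/I/I/M on L2; bus (none); mem=54
  op12 P0: store L2 := 26 → M/I/I/I on L2; bus BusRdX Flush; mem=55
  op13 P2: store L2 := 6 → I/I/M/I on L2; bus BusRdX Flush; mem=26
  op14 P1: store L4 := 1 → I/M/I/I on L4; bus (none); mem=49
  op15 P0: store L2 := 63 → M/I/I/I on L2; bus BusRdX Flush; mem=6
  op16 P1: load  L0 → I/S/I/I on L0; bus BusRd; mem=50
  op17 P2: store L2 := 84 → I/I/M/I on L2; bus BusRdX Flush; mem=63
  op18 P1: store L2 := 61 → I/M/I/I on L2; bus BusRdX Flush; mem=84
  op19 P3: store L2 := 32 → I/I/I/M on L2; bus BusRdX Flush; mem=61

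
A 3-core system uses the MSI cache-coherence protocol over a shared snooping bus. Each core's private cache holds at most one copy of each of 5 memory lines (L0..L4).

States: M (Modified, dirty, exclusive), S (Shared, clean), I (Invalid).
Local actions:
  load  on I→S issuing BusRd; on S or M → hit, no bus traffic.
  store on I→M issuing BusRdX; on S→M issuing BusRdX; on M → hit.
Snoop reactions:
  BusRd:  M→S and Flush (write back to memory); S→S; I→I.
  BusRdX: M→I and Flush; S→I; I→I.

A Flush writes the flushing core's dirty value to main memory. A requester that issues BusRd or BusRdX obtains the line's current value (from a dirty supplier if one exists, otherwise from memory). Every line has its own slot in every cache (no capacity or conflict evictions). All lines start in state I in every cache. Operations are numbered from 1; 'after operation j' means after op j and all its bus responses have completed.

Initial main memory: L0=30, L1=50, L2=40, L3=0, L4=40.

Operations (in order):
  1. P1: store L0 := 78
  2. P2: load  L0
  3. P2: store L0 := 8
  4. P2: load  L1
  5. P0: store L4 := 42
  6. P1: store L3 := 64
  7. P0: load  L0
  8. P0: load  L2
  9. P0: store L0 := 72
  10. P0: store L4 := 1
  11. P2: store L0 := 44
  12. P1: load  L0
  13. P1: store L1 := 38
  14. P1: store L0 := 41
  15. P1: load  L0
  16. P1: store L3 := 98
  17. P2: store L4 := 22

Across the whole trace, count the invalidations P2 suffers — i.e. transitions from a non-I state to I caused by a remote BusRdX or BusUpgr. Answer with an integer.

invalidations = 3

[1] P1: store L0 := 78 | P0:I, P1:M(78), P2:I | bus: BusRdX
[2] P2: load  L0 | P0:I, P1:S(78), P2:S(78) | bus: BusRd,Flush
[3] P2: store L0 := 8 | P0:I, P1:I, P2:M(8) | bus: BusRdX
[4] P2: load  L1 | P0:I, P1:I, P2:S(50) | bus: BusRd
[5] P0: store L4 := 42 | P0:M(42), P1:I, P2:I | bus: BusRdX
[6] P1: store L3 := 64 | P0:I, P1:M(64), P2:I | bus: BusRdX
[7] P0: load  L0 | P0:S(8), P1:I, P2:S(8) | bus: BusRd,Flush
[8] P0: load  L2 | P0:S(40), P1:I, P2:I | bus: BusRd
[9] P0: store L0 := 72 | P0:M(72), P1:I, P2:I | bus: BusRdX
[10] P0: store L4 := 1 | P0:M(1), P1:I, P2:I | bus: none
[11] P2: store L0 := 44 | P0:I, P1:I, P2:M(44) | bus: BusRdX,Flush
[12] P1: load  L0 | P0:I, P1:S(44), P2:S(44) | bus: BusRd,Flush
[13] P1: store L1 := 38 | P0:I, P1:M(38), P2:I | bus: BusRdX
[14] P1: store L0 := 41 | P0:I, P1:M(41), P2:I | bus: BusRdX
[15] P1: load  L0 | P0:I, P1:M(41), P2:I | bus: none
[16] P1: store L3 := 98 | P0:I, P1:M(98), P2:I | bus: none
[17] P2: store L4 := 22 | P0:I, P1:I, P2:M(22) | bus: BusRdX,Flush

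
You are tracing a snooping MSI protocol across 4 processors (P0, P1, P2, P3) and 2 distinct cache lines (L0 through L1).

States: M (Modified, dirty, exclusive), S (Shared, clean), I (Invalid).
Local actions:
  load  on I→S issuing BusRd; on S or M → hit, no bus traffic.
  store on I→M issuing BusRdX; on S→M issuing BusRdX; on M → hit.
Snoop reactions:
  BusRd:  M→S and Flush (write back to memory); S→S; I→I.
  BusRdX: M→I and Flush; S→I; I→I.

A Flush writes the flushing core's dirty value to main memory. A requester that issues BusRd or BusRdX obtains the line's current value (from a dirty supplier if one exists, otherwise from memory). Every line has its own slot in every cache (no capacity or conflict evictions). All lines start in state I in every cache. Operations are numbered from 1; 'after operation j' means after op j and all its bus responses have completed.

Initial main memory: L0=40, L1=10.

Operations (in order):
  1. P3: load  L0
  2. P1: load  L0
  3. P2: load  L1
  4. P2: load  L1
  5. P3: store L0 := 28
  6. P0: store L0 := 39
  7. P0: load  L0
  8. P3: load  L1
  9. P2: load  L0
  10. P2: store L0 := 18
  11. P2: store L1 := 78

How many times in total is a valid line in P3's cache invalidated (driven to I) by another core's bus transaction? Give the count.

  op1 P3: load  L0 → I/I/I/S on L0; bus BusRd; mem=40
  op2 P1: load  L0 → I/S/I/S on L0; bus BusRd; mem=40
  op3 P2: load  L1 → I/I/S/I on L1; bus BusRd; mem=10
  op4 P2: load  L1 → I/I/S/I on L1; bus (none); mem=10
  op5 P3: store L0 := 28 → I/I/I/M on L0; bus BusRdX; mem=40
  op6 P0: store L0 := 39 → M/I/I/I on L0; bus BusRdX Flush; mem=28
  op7 P0: load  L0 → M/I/I/I on L0; bus (none); mem=28
  op8 P3: load  L1 → I/I/S/S on L1; bus BusRd; mem=10
  op9 P2: load  L0 → S/I/S/I on L0; bus BusRd Flush; mem=39
  op10 P2: store L0 := 18 → I/I/M/I on L0; bus BusRdX; mem=39
  op11 P2: store L1 := 78 → I/I/M/I on L1; bus BusRdX; mem=10

invalidations = 2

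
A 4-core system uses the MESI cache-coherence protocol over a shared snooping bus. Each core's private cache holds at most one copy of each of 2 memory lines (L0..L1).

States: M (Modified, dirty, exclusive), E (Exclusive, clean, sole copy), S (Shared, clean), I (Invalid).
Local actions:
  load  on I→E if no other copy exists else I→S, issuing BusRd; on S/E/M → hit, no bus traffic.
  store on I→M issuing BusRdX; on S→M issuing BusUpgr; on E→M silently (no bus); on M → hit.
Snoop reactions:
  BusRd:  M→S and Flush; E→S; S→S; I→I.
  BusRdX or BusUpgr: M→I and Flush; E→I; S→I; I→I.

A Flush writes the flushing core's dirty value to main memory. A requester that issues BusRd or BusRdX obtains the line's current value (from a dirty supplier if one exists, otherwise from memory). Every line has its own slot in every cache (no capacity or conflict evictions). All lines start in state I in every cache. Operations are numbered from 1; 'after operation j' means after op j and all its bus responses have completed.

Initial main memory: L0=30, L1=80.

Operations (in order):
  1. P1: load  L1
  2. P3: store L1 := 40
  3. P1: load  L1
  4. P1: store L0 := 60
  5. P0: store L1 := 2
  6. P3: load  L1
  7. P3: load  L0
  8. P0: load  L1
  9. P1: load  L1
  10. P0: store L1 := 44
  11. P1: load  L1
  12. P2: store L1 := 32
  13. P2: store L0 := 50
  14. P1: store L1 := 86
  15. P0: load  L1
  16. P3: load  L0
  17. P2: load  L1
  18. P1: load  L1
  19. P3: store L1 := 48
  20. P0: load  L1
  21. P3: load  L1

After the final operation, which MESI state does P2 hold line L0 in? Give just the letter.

state = S

step 1: P1: load  L1  ⟶  IEII  (L1)  txn=BusRd  M[L1]=80
step 2: P3: store L1 := 40  ⟶  IIIM  (L1)  txn=BusRdX  M[L1]=80
step 3: P1: load  L1  ⟶  ISIS  (L1)  txn=BusRd+Flush  M[L1]=40
step 4: P1: store L0 := 60  ⟶  IMII  (L0)  txn=BusRdX  M[L0]=30
step 5: P0: store L1 := 2  ⟶  MIII  (L1)  txn=BusRdX  M[L1]=40
step 6: P3: load  L1  ⟶  SIIS  (L1)  txn=BusRd+Flush  M[L1]=2
step 7: P3: load  L0  ⟶  ISIS  (L0)  txn=BusRd+Flush  M[L0]=60
step 8: P0: load  L1  ⟶  SIIS  (L1)  txn=∅  M[L1]=2
step 9: P1: load  L1  ⟶  SSIS  (L1)  txn=BusRd  M[L1]=2
step 10: P0: store L1 := 44  ⟶  MIII  (L1)  txn=BusUpgr  M[L1]=2
step 11: P1: load  L1  ⟶  SSII  (L1)  txn=BusRd+Flush  M[L1]=44
step 12: P2: store L1 := 32  ⟶  IIMI  (L1)  txn=BusRdX  M[L1]=44
step 13: P2: store L0 := 50  ⟶  IIMI  (L0)  txn=BusRdX  M[L0]=60
step 14: P1: store L1 := 86  ⟶  IMII  (L1)  txn=BusRdX+Flush  M[L1]=32
step 15: P0: load  L1  ⟶  SSII  (L1)  txn=BusRd+Flush  M[L1]=86
step 16: P3: load  L0  ⟶  IISS  (L0)  txn=BusRd+Flush  M[L0]=50
step 17: P2: load  L1  ⟶  SSSI  (L1)  txn=BusRd  M[L1]=86
step 18: P1: load  L1  ⟶  SSSI  (L1)  txn=∅  M[L1]=86
step 19: P3: store L1 := 48  ⟶  IIIM  (L1)  txn=BusRdX  M[L1]=86
step 20: P0: load  L1  ⟶  SIIS  (L1)  txn=BusRd+Flush  M[L1]=48
step 21: P3: load  L1  ⟶  SIIS  (L1)  txn=∅  M[L1]=48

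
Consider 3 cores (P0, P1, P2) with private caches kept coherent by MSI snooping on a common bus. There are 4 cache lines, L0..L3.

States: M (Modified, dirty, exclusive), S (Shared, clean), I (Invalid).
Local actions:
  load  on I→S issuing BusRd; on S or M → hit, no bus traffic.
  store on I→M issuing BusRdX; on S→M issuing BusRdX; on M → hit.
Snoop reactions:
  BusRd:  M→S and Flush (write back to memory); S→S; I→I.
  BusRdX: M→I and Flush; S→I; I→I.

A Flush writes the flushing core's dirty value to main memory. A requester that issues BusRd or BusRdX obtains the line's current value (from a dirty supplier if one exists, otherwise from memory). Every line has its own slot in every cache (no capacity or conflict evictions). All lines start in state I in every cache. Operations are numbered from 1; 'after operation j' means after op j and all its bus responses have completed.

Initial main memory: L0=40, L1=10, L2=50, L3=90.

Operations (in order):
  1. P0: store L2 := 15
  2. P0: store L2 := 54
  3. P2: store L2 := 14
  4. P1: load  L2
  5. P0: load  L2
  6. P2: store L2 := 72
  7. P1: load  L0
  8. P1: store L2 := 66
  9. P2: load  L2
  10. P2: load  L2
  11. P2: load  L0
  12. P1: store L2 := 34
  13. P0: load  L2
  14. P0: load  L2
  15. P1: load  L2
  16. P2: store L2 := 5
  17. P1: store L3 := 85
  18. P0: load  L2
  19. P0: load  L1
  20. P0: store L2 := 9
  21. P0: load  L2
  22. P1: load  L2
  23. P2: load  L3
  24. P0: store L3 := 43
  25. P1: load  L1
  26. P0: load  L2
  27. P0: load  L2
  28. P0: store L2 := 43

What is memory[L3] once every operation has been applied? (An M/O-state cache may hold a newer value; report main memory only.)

[1] P0: store L2 := 15 | P0:M(15), P1:I, P2:I | bus: BusRdX
[2] P0: store L2 := 54 | P0:M(54), P1:I, P2:I | bus: none
[3] P2: store L2 := 14 | P0:I, P1:I, P2:M(14) | bus: BusRdX,Flush
[4] P1: load  L2 | P0:I, P1:S(14), P2:S(14) | bus: BusRd,Flush
[5] P0: load  L2 | P0:S(14), P1:S(14), P2:S(14) | bus: BusRd
[6] P2: store L2 := 72 | P0:I, P1:I, P2:M(72) | bus: BusRdX
[7] P1: load  L0 | P0:I, P1:S(40), P2:I | bus: BusRd
[8] P1: store L2 := 66 | P0:I, P1:M(66), P2:I | bus: BusRdX,Flush
[9] P2: load  L2 | P0:I, P1:S(66), P2:S(66) | bus: BusRd,Flush
[10] P2: load  L2 | P0:I, P1:S(66), P2:S(66) | bus: none
[11] P2: load  L0 | P0:I, P1:S(40), P2:S(40) | bus: BusRd
[12] P1: store L2 := 34 | P0:I, P1:M(34), P2:I | bus: BusRdX
[13] P0: load  L2 | P0:S(34), P1:S(34), P2:I | bus: BusRd,Flush
[14] P0: load  L2 | P0:S(34), P1:S(34), P2:I | bus: none
[15] P1: load  L2 | P0:S(34), P1:S(34), P2:I | bus: none
[16] P2: store L2 := 5 | P0:I, P1:I, P2:M(5) | bus: BusRdX
[17] P1: store L3 := 85 | P0:I, P1:M(85), P2:I | bus: BusRdX
[18] P0: load  L2 | P0:S(5), P1:I, P2:S(5) | bus: BusRd,Flush
[19] P0: load  L1 | P0:S(10), P1:I, P2:I | bus: BusRd
[20] P0: store L2 := 9 | P0:M(9), P1:I, P2:I | bus: BusRdX
[21] P0: load  L2 | P0:M(9), P1:I, P2:I | bus: none
[22] P1: load  L2 | P0:S(9), P1:S(9), P2:I | bus: BusRd,Flush
[23] P2: load  L3 | P0:I, P1:S(85), P2:S(85) | bus: BusRd,Flush
[24] P0: store L3 := 43 | P0:M(43), P1:I, P2:I | bus: BusRdX
[25] P1: load  L1 | P0:S(10), P1:S(10), P2:I | bus: BusRd
[26] P0: load  L2 | P0:S(9), P1:S(9), P2:I | bus: none
[27] P0: load  L2 | P0:S(9), P1:S(9), P2:I | bus: none
[28] P0: store L2 := 43 | P0:M(43), P1:I, P2:I | bus: BusRdX

memory[L3] = 85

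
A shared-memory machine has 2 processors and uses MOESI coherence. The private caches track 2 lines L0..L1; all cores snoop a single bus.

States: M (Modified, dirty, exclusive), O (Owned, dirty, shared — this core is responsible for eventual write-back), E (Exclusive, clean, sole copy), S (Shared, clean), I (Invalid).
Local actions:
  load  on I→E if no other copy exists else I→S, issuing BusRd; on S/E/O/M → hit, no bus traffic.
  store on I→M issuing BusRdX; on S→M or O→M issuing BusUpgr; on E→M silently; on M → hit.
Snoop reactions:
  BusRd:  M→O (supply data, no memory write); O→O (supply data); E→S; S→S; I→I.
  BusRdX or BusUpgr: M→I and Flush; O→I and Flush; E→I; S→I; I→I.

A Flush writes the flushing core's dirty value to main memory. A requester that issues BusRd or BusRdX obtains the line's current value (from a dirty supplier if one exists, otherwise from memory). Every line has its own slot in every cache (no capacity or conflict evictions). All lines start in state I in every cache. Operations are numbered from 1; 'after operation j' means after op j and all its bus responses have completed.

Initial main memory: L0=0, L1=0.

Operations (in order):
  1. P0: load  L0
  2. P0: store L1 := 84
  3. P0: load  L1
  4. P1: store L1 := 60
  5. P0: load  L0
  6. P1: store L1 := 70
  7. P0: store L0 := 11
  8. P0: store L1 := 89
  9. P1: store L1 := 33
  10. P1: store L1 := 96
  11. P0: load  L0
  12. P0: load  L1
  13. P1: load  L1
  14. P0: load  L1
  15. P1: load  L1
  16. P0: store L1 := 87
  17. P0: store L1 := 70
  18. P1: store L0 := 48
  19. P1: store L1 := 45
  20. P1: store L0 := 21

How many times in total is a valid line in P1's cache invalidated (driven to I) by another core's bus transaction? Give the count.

invalidations = 2

[1] P0: load  L0 | P0:E(0), P1:I | bus: BusRd
[2] P0: store L1 := 84 | P0:M(84), P1:I | bus: BusRdX
[3] P0: load  L1 | P0:M(84), P1:I | bus: none
[4] P1: store L1 := 60 | P0:I, P1:M(60) | bus: BusRdX,Flush
[5] P0: load  L0 | P0:E(0), P1:I | bus: none
[6] P1: store L1 := 70 | P0:I, P1:M(70) | bus: none
[7] P0: store L0 := 11 | P0:M(11), P1:I | bus: none
[8] P0: store L1 := 89 | P0:M(89), P1:I | bus: BusRdX,Flush
[9] P1: store L1 := 33 | P0:I, P1:M(33) | bus: BusRdX,Flush
[10] P1: store L1 := 96 | P0:I, P1:M(96) | bus: none
[11] P0: load  L0 | P0:M(11), P1:I | bus: none
[12] P0: load  L1 | P0:S(96), P1:O(96) | bus: BusRd
[13] P1: load  L1 | P0:S(96), P1:O(96) | bus: none
[14] P0: load  L1 | P0:S(96), P1:O(96) | bus: none
[15] P1: load  L1 | P0:S(96), P1:O(96) | bus: none
[16] P0: store L1 := 87 | P0:M(87), P1:I | bus: BusUpgr,Flush
[17] P0: store L1 := 70 | P0:M(70), P1:I | bus: none
[18] P1: store L0 := 48 | P0:I, P1:M(48) | bus: BusRdX,Flush
[19] P1: store L1 := 45 | P0:I, P1:M(45) | bus: BusRdX,Flush
[20] P1: store L0 := 21 | P0:I, P1:M(21) | bus: none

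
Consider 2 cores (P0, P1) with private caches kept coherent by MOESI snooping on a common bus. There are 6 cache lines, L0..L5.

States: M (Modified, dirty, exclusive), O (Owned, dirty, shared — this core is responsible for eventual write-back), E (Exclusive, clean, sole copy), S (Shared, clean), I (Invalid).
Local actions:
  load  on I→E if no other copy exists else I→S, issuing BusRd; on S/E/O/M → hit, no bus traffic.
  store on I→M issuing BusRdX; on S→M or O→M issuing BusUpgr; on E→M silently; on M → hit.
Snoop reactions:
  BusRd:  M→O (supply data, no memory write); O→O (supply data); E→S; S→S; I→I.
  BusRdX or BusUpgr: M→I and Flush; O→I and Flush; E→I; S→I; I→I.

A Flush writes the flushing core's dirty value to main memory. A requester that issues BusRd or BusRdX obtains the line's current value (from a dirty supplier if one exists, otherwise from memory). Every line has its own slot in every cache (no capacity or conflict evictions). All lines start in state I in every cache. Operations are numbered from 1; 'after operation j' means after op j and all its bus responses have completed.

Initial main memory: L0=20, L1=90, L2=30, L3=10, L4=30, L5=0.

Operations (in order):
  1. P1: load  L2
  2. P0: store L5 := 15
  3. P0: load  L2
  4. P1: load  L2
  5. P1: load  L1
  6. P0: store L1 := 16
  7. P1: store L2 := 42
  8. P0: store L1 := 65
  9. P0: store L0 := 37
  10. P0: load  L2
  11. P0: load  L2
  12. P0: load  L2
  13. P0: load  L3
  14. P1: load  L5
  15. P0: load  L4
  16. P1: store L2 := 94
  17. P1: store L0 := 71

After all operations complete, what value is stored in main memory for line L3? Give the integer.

memory[L3] = 10

  op1 P1: load  L2 → I/E on L2; bus BusRd; mem=30
  op2 P0: store L5 := 15 → M/I on L5; bus BusRdX; mem=0
  op3 P0: load  L2 → S/S on L2; bus BusRd; mem=30
  op4 P1: load  L2 → S/S on L2; bus (none); mem=30
  op5 P1: load  L1 → I/E on L1; bus BusRd; mem=90
  op6 P0: store L1 := 16 → M/I on L1; bus BusRdX; mem=90
  op7 P1: store L2 := 42 → I/M on L2; bus BusUpgr; mem=30
  op8 P0: store L1 := 65 → M/I on L1; bus (none); mem=90
  op9 P0: store L0 := 37 → M/I on L0; bus BusRdX; mem=20
  op10 P0: load  L2 → S/O on L2; bus BusRd; mem=30
  op11 P0: load  L2 → S/O on L2; bus (none); mem=30
  op12 P0: load  L2 → S/O on L2; bus (none); mem=30
  op13 P0: load  L3 → E/I on L3; bus BusRd; mem=10
  op14 P1: load  L5 → O/S on L5; bus BusRd; mem=0
  op15 P0: load  L4 → E/I on L4; bus BusRd; mem=30
  op16 P1: store L2 := 94 → I/M on L2; bus BusUpgr; mem=30
  op17 P1: store L0 := 71 → I/M on L0; bus BusRdX Flush; mem=37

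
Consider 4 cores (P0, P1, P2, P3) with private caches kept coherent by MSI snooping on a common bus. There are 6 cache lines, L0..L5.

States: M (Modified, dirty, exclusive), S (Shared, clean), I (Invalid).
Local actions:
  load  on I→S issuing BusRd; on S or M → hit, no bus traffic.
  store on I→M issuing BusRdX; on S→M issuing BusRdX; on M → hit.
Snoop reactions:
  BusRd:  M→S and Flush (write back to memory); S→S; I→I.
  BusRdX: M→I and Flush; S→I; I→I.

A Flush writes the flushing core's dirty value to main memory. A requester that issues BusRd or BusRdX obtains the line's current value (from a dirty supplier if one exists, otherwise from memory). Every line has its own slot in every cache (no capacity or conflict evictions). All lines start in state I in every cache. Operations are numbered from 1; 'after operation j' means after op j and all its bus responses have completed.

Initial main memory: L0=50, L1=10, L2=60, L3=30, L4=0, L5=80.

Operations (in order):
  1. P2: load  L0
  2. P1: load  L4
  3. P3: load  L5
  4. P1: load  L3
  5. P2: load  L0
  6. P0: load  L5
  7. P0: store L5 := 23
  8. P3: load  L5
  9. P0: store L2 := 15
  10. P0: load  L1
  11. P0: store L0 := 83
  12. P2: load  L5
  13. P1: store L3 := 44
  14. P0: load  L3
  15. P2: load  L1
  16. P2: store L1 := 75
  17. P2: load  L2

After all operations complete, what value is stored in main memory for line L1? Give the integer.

  op1 P2: load  L0 → I/I/S/I on L0; bus BusRd; mem=50
  op2 P1: load  L4 → I/S/I/I on L4; bus BusRd; mem=0
  op3 P3: load  L5 → I/I/I/S on L5; bus BusRd; mem=80
  op4 P1: load  L3 → I/S/I/I on L3; bus BusRd; mem=30
  op5 P2: load  L0 → I/I/S/I on L0; bus (none); mem=50
  op6 P0: load  L5 → S/I/I/S on L5; bus BusRd; mem=80
  op7 P0: store L5 := 23 → M/I/I/I on L5; bus BusRdX; mem=80
  op8 P3: load  L5 → S/I/I/S on L5; bus BusRd Flush; mem=23
  op9 P0: store L2 := 15 → M/I/I/I on L2; bus BusRdX; mem=60
  op10 P0: load  L1 → S/I/I/I on L1; bus BusRd; mem=10
  op11 P0: store L0 := 83 → M/I/I/I on L0; bus BusRdX; mem=50
  op12 P2: load  L5 → S/I/S/S on L5; bus BusRd; mem=23
  op13 P1: store L3 := 44 → I/M/I/I on L3; bus BusRdX; mem=30
  op14 P0: load  L3 → S/S/I/I on L3; bus BusRd Flush; mem=44
  op15 P2: load  L1 → S/I/S/I on L1; bus BusRd; mem=10
  op16 P2: store L1 := 75 → I/I/M/I on L1; bus BusRdX; mem=10
  op17 P2: load  L2 → S/I/S/I on L2; bus BusRd Flush; mem=15

memory[L1] = 10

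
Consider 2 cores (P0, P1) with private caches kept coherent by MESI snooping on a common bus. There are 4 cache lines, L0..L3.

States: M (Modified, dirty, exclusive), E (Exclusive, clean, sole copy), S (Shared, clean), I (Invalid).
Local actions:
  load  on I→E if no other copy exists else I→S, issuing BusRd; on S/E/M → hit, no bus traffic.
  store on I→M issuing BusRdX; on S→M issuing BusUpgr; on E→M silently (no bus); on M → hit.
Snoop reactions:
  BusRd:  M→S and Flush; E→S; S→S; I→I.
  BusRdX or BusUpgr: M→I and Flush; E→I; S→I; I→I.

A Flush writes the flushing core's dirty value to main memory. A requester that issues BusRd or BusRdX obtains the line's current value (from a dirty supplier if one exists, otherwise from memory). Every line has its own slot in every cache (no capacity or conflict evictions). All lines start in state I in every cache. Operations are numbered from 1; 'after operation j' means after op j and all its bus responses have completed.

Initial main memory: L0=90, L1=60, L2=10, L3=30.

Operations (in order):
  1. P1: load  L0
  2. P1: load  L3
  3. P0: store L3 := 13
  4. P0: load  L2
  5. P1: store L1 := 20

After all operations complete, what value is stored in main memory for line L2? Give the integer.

[1] P1: load  L0 | P0:I, P1:E(90) | bus: BusRd
[2] P1: load  L3 | P0:I, P1:E(30) | bus: BusRd
[3] P0: store L3 := 13 | P0:M(13), P1:I | bus: BusRdX
[4] P0: load  L2 | P0:E(10), P1:I | bus: BusRd
[5] P1: store L1 := 20 | P0:I, P1:M(20) | bus: BusRdX

memory[L2] = 10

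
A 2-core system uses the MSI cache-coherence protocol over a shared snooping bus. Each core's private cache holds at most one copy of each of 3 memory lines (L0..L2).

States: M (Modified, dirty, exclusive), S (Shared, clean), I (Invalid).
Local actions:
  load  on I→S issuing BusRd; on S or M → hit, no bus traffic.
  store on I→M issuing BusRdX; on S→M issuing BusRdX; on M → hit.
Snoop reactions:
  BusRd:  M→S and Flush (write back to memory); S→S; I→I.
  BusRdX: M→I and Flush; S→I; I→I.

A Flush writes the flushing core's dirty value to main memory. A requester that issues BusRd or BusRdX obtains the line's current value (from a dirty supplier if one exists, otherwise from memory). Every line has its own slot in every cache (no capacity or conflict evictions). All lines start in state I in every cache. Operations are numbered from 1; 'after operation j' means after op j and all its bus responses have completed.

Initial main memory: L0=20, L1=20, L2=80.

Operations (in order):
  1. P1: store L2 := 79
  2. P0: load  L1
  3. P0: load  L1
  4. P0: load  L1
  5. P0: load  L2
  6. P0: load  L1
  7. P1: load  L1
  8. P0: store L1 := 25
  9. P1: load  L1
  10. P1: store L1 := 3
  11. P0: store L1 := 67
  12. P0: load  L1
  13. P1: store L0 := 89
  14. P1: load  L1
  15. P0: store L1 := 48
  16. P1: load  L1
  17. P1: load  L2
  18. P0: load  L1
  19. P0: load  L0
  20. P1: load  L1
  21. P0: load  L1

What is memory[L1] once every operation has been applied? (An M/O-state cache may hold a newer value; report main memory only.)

[1] P1: store L2 := 79 | P0:I, P1:M(79) | bus: BusRdX
[2] P0: load  L1 | P0:S(20), P1:I | bus: BusRd
[3] P0: load  L1 | P0:S(20), P1:I | bus: none
[4] P0: load  L1 | P0:S(20), P1:I | bus: none
[5] P0: load  L2 | P0:S(79), P1:S(79) | bus: BusRd,Flush
[6] P0: load  L1 | P0:S(20), P1:I | bus: none
[7] P1: load  L1 | P0:S(20), P1:S(20) | bus: BusRd
[8] P0: store L1 := 25 | P0:M(25), P1:I | bus: BusRdX
[9] P1: load  L1 | P0:S(25), P1:S(25) | bus: BusRd,Flush
[10] P1: store L1 := 3 | P0:I, P1:M(3) | bus: BusRdX
[11] P0: store L1 := 67 | P0:M(67), P1:I | bus: BusRdX,Flush
[12] P0: load  L1 | P0:M(67), P1:I | bus: none
[13] P1: store L0 := 89 | P0:I, P1:M(89) | bus: BusRdX
[14] P1: load  L1 | P0:S(67), P1:S(67) | bus: BusRd,Flush
[15] P0: store L1 := 48 | P0:M(48), P1:I | bus: BusRdX
[16] P1: load  L1 | P0:S(48), P1:S(48) | bus: BusRd,Flush
[17] P1: load  L2 | P0:S(79), P1:S(79) | bus: none
[18] P0: load  L1 | P0:S(48), P1:S(48) | bus: none
[19] P0: load  L0 | P0:S(89), P1:S(89) | bus: BusRd,Flush
[20] P1: load  L1 | P0:S(48), P1:S(48) | bus: none
[21] P0: load  L1 | P0:S(48), P1:S(48) | bus: none

memory[L1] = 48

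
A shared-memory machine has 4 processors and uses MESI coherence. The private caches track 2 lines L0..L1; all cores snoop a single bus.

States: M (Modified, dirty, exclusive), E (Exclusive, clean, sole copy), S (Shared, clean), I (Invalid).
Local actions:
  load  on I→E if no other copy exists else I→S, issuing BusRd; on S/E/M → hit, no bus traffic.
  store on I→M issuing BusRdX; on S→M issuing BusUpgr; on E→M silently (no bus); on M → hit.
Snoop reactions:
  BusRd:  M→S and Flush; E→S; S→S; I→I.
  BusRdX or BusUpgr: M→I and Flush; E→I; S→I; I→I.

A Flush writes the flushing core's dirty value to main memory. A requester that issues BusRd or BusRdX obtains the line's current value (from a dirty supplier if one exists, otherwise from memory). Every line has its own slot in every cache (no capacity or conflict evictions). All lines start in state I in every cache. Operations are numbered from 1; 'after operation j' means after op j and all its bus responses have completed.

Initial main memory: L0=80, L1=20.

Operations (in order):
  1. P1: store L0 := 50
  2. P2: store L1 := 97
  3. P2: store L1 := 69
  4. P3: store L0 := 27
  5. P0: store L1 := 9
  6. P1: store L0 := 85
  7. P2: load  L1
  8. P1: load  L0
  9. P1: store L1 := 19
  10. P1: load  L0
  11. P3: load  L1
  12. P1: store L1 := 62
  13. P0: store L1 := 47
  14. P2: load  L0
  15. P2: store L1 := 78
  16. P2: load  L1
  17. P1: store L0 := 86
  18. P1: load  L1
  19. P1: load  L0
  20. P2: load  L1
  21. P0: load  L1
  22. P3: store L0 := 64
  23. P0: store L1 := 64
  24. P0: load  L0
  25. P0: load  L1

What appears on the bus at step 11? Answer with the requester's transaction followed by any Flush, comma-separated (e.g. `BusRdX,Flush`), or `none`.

[1] P1: store L0 := 50 | P0:I, P1:M(50), P2:I, P3:I | bus: BusRdX
[2] P2: store L1 := 97 | P0:I, P1:I, P2:M(97), P3:I | bus: BusRdX
[3] P2: store L1 := 69 | P0:I, P1:I, P2:M(69), P3:I | bus: none
[4] P3: store L0 := 27 | P0:I, P1:I, P2:I, P3:M(27) | bus: BusRdX,Flush
[5] P0: store L1 := 9 | P0:M(9), P1:I, P2:I, P3:I | bus: BusRdX,Flush
[6] P1: store L0 := 85 | P0:I, P1:M(85), P2:I, P3:I | bus: BusRdX,Flush
[7] P2: load  L1 | P0:S(9), P1:I, P2:S(9), P3:I | bus: BusRd,Flush
[8] P1: load  L0 | P0:I, P1:M(85), P2:I, P3:I | bus: none
[9] P1: store L1 := 19 | P0:I, P1:M(19), P2:I, P3:I | bus: BusRdX
[10] P1: load  L0 | P0:I, P1:M(85), P2:I, P3:I | bus: none
[11] P3: load  L1 | P0:I, P1:S(19), P2:I, P3:S(19) | bus: BusRd,Flush
[12] P1: store L1 := 62 | P0:I, P1:M(62), P2:I, P3:I | bus: BusUpgr
[13] P0: store L1 := 47 | P0:M(47), P1:I, P2:I, P3:I | bus: BusRdX,Flush
[14] P2: load  L0 | P0:I, P1:S(85), P2:S(85), P3:I | bus: BusRd,Flush
[15] P2: store L1 := 78 | P0:I, P1:I, P2:M(78), P3:I | bus: BusRdX,Flush
[16] P2: load  L1 | P0:I, P1:I, P2:M(78), P3:I | bus: none
[17] P1: store L0 := 86 | P0:I, P1:M(86), P2:I, P3:I | bus: BusUpgr
[18] P1: load  L1 | P0:I, P1:S(78), P2:S(78), P3:I | bus: BusRd,Flush
[19] P1: load  L0 | P0:I, P1:M(86), P2:I, P3:I | bus: none
[20] P2: load  L1 | P0:I, P1:S(78), P2:S(78), P3:I | bus: none
[21] P0: load  L1 | P0:S(78), P1:S(78), P2:S(78), P3:I | bus: BusRd
[22] P3: store L0 := 64 | P0:I, P1:I, P2:I, P3:M(64) | bus: BusRdX,Flush
[23] P0: store L1 := 64 | P0:M(64), P1:I, P2:I, P3:I | bus: BusUpgr
[24] P0: load  L0 | P0:S(64), P1:I, P2:I, P3:S(64) | bus: BusRd,Flush
[25] P0: load  L1 | P0:M(64), P1:I, P2:I, P3:I | bus: none

bus = BusRd,Flush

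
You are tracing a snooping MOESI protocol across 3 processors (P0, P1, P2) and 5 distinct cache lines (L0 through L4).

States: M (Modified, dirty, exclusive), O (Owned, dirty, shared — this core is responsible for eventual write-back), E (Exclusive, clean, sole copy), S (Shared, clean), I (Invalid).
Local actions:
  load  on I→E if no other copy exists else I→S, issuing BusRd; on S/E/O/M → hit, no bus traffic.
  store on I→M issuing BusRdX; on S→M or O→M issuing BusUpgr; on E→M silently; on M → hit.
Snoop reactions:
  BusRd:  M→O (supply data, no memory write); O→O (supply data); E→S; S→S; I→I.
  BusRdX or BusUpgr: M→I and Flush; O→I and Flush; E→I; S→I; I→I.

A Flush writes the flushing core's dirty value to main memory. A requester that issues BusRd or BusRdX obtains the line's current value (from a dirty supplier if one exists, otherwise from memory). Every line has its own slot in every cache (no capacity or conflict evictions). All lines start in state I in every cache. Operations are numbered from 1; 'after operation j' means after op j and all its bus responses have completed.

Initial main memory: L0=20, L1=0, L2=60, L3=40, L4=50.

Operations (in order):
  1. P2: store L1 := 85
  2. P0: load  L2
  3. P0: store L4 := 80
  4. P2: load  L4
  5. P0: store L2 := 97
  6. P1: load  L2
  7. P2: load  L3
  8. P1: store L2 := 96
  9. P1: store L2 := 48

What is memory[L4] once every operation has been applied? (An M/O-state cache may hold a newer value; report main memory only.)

1. P2: store L1 := 85  bus=[BusRdX]  L1: P0=I P1=I P2=M  mem[L1]=0
2. P0: load  L2  bus=[BusRd]  L2: P0=E P1=I P2=I  mem[L2]=60
3. P0: store L4 := 80  bus=[BusRdX]  L4: P0=M P1=I P2=I  mem[L4]=50
4. P2: load  L4  bus=[BusRd]  L4: P0=O P1=I P2=S  mem[L4]=50
5. P0: store L2 := 97  bus=[-]  L2: P0=M P1=I P2=I  mem[L2]=60
6. P1: load  L2  bus=[BusRd]  L2: P0=O P1=S P2=I  mem[L2]=60
7. P2: load  L3  bus=[BusRd]  L3: P0=I P1=I P2=E  mem[L3]=40
8. P1: store L2 := 96  bus=[BusUpgr,Flush]  L2: P0=I P1=M P2=I  mem[L2]=97
9. P1: store L2 := 48  bus=[-]  L2: P0=I P1=M P2=I  mem[L2]=97

memory[L4] = 50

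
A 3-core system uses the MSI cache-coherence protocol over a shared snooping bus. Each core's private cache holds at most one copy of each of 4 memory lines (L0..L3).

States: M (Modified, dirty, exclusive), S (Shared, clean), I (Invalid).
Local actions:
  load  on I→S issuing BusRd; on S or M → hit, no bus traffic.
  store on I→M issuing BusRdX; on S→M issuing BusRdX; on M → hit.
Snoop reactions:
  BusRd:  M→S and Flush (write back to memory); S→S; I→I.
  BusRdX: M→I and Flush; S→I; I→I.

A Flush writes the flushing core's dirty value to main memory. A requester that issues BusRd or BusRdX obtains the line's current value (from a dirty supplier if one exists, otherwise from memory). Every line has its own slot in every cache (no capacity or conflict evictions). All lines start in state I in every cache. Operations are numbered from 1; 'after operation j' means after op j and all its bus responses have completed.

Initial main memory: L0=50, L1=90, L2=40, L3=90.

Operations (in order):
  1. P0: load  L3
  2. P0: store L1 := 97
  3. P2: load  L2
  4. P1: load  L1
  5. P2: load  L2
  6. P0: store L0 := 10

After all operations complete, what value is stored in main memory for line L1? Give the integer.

  op1 P0: load  L3 → S/I/I on L3; bus BusRd; mem=90
  op2 P0: store L1 := 97 → M/I/I on L1; bus BusRdX; mem=90
  op3 P2: load  L2 → I/I/S on L2; bus BusRd; mem=40
  op4 P1: load  L1 → S/S/I on L1; bus BusRd Flush; mem=97
  op5 P2: load  L2 → I/I/S on L2; bus (none); mem=40
  op6 P0: store L0 := 10 → M/I/I on L0; bus BusRdX; mem=50

memory[L1] = 97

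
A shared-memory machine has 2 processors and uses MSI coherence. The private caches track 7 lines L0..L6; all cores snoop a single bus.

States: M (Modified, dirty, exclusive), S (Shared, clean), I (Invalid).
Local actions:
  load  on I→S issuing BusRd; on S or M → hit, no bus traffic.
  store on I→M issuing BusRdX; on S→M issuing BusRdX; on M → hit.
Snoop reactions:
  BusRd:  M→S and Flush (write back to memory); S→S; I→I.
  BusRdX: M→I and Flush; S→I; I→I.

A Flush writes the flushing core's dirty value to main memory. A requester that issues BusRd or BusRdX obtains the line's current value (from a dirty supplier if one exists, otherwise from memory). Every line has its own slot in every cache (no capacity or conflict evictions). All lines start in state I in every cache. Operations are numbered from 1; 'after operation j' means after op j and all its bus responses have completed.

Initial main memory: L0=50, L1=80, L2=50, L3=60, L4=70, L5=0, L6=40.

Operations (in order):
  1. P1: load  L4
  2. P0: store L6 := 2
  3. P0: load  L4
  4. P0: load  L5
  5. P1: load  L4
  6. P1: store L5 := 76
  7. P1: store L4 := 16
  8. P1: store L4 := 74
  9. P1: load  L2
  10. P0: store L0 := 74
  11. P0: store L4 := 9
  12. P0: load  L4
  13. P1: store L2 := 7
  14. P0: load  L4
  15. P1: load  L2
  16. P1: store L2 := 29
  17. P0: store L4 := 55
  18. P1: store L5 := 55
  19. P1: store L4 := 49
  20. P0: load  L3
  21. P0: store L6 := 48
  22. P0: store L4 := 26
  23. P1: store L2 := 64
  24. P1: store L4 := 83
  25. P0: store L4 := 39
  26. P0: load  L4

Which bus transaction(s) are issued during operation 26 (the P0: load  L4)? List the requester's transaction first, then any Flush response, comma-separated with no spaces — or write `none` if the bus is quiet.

bus = none

step 1: P1: load  L4  ⟶  IS  (L4)  txn=BusRd  M[L4]=70
step 2: P0: store L6 := 2  ⟶  MI  (L6)  txn=BusRdX  M[L6]=40
step 3: P0: load  L4  ⟶  SS  (L4)  txn=BusRd  M[L4]=70
step 4: P0: load  L5  ⟶  SI  (L5)  txn=BusRd  M[L5]=0
step 5: P1: load  L4  ⟶  SS  (L4)  txn=∅  M[L4]=70
step 6: P1: store L5 := 76  ⟶  IM  (L5)  txn=BusRdX  M[L5]=0
step 7: P1: store L4 := 16  ⟶  IM  (L4)  txn=BusRdX  M[L4]=70
step 8: P1: store L4 := 74  ⟶  IM  (L4)  txn=∅  M[L4]=70
step 9: P1: load  L2  ⟶  IS  (L2)  txn=BusRd  M[L2]=50
step 10: P0: store L0 := 74  ⟶  MI  (L0)  txn=BusRdX  M[L0]=50
step 11: P0: store L4 := 9  ⟶  MI  (L4)  txn=BusRdX+Flush  M[L4]=74
step 12: P0: load  L4  ⟶  MI  (L4)  txn=∅  M[L4]=74
step 13: P1: store L2 := 7  ⟶  IM  (L2)  txn=BusRdX  M[L2]=50
step 14: P0: load  L4  ⟶  MI  (L4)  txn=∅  M[L4]=74
step 15: P1: load  L2  ⟶  IM  (L2)  txn=∅  M[L2]=50
step 16: P1: store L2 := 29  ⟶  IM  (L2)  txn=∅  M[L2]=50
step 17: P0: store L4 := 55  ⟶  MI  (L4)  txn=∅  M[L4]=74
step 18: P1: store L5 := 55  ⟶  IM  (L5)  txn=∅  M[L5]=0
step 19: P1: store L4 := 49  ⟶  IM  (L4)  txn=BusRdX+Flush  M[L4]=55
step 20: P0: load  L3  ⟶  SI  (L3)  txn=BusRd  M[L3]=60
step 21: P0: store L6 := 48  ⟶  MI  (L6)  txn=∅  M[L6]=40
step 22: P0: store L4 := 26  ⟶  MI  (L4)  txn=BusRdX+Flush  M[L4]=49
step 23: P1: store L2 := 64  ⟶  IM  (L2)  txn=∅  M[L2]=50
step 24: P1: store L4 := 83  ⟶  IM  (L4)  txn=BusRdX+Flush  M[L4]=26
step 25: P0: store L4 := 39  ⟶  MI  (L4)  txn=BusRdX+Flush  M[L4]=83
step 26: P0: load  L4  ⟶  MI  (L4)  txn=∅  M[L4]=83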